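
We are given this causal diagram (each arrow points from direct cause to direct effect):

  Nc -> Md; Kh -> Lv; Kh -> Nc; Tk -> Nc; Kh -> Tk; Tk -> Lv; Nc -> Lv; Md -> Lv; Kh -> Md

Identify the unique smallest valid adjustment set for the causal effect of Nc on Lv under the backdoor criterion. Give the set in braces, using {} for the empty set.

Variables eligible for adjustment (non-descendants of Nc, excluding Nc and Lv): {Kh, Tk}.
Backdoor paths from Nc to Lv:
  P1: Nc <- Kh -> Tk -> Lv
  P2: Nc <- Kh -> Md -> Lv
  P3: Nc <- Kh -> Lv
  P4: Nc <- Tk <- Kh -> Md -> Lv
  P5: Nc <- Tk <- Kh -> Lv
  P6: Nc <- Tk -> Lv
The empty set is not sufficient: P1 (Nc <- Kh -> Tk -> Lv) has no collider blocking it and no conditioned non-collider, so it is open.
Try {Kh, Tk}:
  P1: blocked at fork node Kh ∈ conditioning set.
  P2: blocked at fork node Kh ∈ conditioning set.
  P3: blocked at fork node Kh ∈ conditioning set.
  P4: blocked at chain node Tk ∈ conditioning set.
  P5: blocked at chain node Tk ∈ conditioning set.
  P6: blocked at fork node Tk ∈ conditioning set.
{Kh, Tk} contains no descendant of Nc and blocks every backdoor path.
Every element of {Kh, Tk} is needed (dropping Kh leaves P2 open; dropping Tk leaves P6 open), so no proper subset is valid.
Among all size-2 subsets of the eligible variables, only {Kh, Tk} blocks every backdoor path, so it is the unique smallest valid adjustment set.

{Kh, Tk}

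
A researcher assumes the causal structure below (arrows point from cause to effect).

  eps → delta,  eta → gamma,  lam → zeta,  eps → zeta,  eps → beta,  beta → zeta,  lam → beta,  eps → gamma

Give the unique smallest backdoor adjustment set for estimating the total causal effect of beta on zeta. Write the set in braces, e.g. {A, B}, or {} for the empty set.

Variables eligible for adjustment (non-descendants of beta, excluding beta and zeta): {delta, eps, eta, gamma, lam}.
Backdoor paths from beta to zeta:
  P1: beta <- lam -> zeta
  P2: beta <- eps -> zeta
The empty set is not sufficient: P1 (beta <- lam -> zeta) has no collider blocking it and no conditioned non-collider, so it is open.
Try {eps, lam}:
  P1: blocked at fork node lam ∈ conditioning set.
  P2: blocked at fork node eps ∈ conditioning set.
{eps, lam} contains no descendant of beta and blocks every backdoor path.
Every element of {eps, lam} is needed (dropping eps leaves P2 open; dropping lam leaves P1 open), so no proper subset is valid.
Among all size-2 subsets of the eligible variables, only {eps, lam} blocks every backdoor path, so it is the unique smallest valid adjustment set.

{eps, lam}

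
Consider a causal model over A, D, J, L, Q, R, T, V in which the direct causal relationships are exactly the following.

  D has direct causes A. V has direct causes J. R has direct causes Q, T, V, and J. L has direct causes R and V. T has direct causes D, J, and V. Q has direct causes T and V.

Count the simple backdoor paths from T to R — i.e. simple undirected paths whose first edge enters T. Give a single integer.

8

A backdoor path from T to R is any simple undirected path whose first edge points into T (i.e. leaves T via a parent).
Parents of T: {D, J, V}.
Enumerating:
  P1: T <- J -> V -> Q -> R
  P2: T <- J -> V -> R
  P3: T <- J -> V -> L <- R
  P4: T <- J -> R
  P5: T <- V <- J -> R
  P6: T <- V -> Q -> R
  P7: T <- V -> R
  P8: T <- V -> L <- R
That exhausts the simple backdoor paths. Count: 8.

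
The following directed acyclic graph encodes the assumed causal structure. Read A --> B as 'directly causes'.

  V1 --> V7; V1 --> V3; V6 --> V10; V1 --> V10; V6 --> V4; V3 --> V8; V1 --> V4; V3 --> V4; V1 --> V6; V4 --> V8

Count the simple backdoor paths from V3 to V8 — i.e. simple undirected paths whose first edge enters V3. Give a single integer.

A backdoor path from V3 to V8 is any simple undirected path whose first edge points into V3 (i.e. leaves V3 via a parent).
Parents of V3: {V1}.
Enumerating:
  P1: V3 <- V1 -> V6 -> V4 -> V8
  P2: V3 <- V1 -> V4 -> V8
  P3: V3 <- V1 -> V10 <- V6 -> V4 -> V8
That exhausts the simple backdoor paths. Count: 3.

3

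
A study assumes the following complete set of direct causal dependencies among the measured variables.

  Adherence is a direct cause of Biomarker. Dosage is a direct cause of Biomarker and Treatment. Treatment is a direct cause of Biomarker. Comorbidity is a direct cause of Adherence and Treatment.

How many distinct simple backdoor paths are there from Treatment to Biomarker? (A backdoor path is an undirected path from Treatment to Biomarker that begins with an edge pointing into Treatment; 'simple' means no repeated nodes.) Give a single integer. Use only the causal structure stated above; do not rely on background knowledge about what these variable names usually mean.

2

A backdoor path from Treatment to Biomarker is any simple undirected path whose first edge points into Treatment (i.e. leaves Treatment via a parent).
Parents of Treatment: {Comorbidity, Dosage}.
Enumerating:
  P1: Treatment <- Dosage -> Biomarker
  P2: Treatment <- Comorbidity -> Adherence -> Biomarker
That exhausts the simple backdoor paths. Count: 2.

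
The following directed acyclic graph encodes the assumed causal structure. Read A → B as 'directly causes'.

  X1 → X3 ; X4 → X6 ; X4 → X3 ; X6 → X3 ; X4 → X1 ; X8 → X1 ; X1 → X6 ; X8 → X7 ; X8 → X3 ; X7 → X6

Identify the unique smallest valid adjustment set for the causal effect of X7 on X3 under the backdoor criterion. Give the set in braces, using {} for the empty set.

Variables eligible for adjustment (non-descendants of X7, excluding X7 and X3): {X1, X4, X8}.
Backdoor paths from X7 to X3:
  P1: X7 <- X8 -> X1 <- X4 -> X6 -> X3
  P2: X7 <- X8 -> X1 <- X4 -> X3
  P3: X7 <- X8 -> X1 -> X6 <- X4 -> X3
  P4: X7 <- X8 -> X1 -> X6 -> X3
  P5: X7 <- X8 -> X1 -> X3
  P6: X7 <- X8 -> X3
The empty set is not sufficient: P4 (X7 <- X8 -> X1 -> X6 -> X3) has no collider blocking it and no conditioned non-collider, so it is open.
Try {X8}:
  P1: blocked at fork node X8 ∈ conditioning set.
  P2: blocked at fork node X8 ∈ conditioning set.
  P3: blocked at fork node X8 ∈ conditioning set.
  P4: blocked at fork node X8 ∈ conditioning set.
  P5: blocked at fork node X8 ∈ conditioning set.
  P6: blocked at fork node X8 ∈ conditioning set.
{X8} contains no descendant of X7 and blocks every backdoor path.
No other singleton works — e.g. {X4} leaves P4 open — so {X8} is the unique smallest valid adjustment set.

{X8}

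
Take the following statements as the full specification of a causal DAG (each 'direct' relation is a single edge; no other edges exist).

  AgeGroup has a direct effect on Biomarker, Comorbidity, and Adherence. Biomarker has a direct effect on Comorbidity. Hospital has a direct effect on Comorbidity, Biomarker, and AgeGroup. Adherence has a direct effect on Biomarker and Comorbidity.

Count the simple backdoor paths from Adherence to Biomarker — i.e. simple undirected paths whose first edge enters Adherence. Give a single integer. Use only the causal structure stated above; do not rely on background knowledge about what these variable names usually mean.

5

A backdoor path from Adherence to Biomarker is any simple undirected path whose first edge points into Adherence (i.e. leaves Adherence via a parent).
Parents of Adherence: {AgeGroup}.
Enumerating:
  P1: Adherence <- AgeGroup <- Hospital -> Biomarker
  P2: Adherence <- AgeGroup <- Hospital -> Comorbidity <- Biomarker
  P3: Adherence <- AgeGroup -> Biomarker
  P4: Adherence <- AgeGroup -> Comorbidity <- Hospital -> Biomarker
  P5: Adherence <- AgeGroup -> Comorbidity <- Biomarker
That exhausts the simple backdoor paths. Count: 5.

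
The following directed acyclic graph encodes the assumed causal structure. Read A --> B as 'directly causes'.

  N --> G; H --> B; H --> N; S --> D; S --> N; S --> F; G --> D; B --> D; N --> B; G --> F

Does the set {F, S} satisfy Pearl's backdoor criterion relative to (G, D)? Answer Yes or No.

Backdoor paths from G to D (paths whose first edge points into G):
  P1: G <- N <- H -> B -> D
  P2: G <- N <- S -> D
  P3: G <- N -> B -> D
Condition 1 (no descendant of G in the set): FAILS — F is a descendant of G.
Condition 2 (every backdoor path blocked by {F, S}):
  P1: open — no interior node is in the conditioning set.
  P2: blocked at fork node S ∈ conditioning set.
  P3: open — no interior node is in the conditioning set.
{F, S} does not satisfy the backdoor criterion.

No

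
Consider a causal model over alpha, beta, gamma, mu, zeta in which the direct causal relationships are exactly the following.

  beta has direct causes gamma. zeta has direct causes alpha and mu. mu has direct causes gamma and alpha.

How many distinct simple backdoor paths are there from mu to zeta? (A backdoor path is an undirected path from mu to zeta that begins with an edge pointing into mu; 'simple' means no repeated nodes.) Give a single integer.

A backdoor path from mu to zeta is any simple undirected path whose first edge points into mu (i.e. leaves mu via a parent).
Parents of mu: {alpha, gamma}.
Enumerating:
  P1: mu <- alpha -> zeta
That exhausts the simple backdoor paths. Count: 1.

1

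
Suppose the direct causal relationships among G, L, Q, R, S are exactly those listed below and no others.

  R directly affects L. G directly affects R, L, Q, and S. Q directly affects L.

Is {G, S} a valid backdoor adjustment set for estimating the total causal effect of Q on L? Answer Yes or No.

Backdoor paths from Q to L (paths whose first edge points into Q):
  P1: Q <- G -> R -> L
  P2: Q <- G -> L
Condition 1 (no descendant of Q in the set): holds — descendants of Q are {L}; none are in {G, S}.
Condition 2 (every backdoor path blocked by {G, S}):
  P1: blocked at fork node G ∈ conditioning set.
  P2: blocked at fork node G ∈ conditioning set.
{G, S} satisfies the backdoor criterion.

Yes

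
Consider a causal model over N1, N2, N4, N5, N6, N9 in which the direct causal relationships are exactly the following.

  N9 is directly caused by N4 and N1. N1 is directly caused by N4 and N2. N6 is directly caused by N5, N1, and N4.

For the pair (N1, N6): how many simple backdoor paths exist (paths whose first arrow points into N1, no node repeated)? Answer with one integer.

1

A backdoor path from N1 to N6 is any simple undirected path whose first edge points into N1 (i.e. leaves N1 via a parent).
Parents of N1: {N2, N4}.
Enumerating:
  P1: N1 <- N4 -> N6
That exhausts the simple backdoor paths. Count: 1.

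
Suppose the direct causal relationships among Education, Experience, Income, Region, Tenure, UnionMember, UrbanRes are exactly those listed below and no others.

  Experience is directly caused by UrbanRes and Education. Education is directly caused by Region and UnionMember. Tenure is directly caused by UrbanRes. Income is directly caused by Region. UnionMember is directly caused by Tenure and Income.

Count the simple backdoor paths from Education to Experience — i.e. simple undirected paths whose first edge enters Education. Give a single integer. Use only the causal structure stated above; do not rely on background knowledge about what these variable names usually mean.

2

A backdoor path from Education to Experience is any simple undirected path whose first edge points into Education (i.e. leaves Education via a parent).
Parents of Education: {Region, UnionMember}.
Enumerating:
  P1: Education <- Region -> Income -> UnionMember <- Tenure <- UrbanRes -> Experience
  P2: Education <- UnionMember <- Tenure <- UrbanRes -> Experience
That exhausts the simple backdoor paths. Count: 2.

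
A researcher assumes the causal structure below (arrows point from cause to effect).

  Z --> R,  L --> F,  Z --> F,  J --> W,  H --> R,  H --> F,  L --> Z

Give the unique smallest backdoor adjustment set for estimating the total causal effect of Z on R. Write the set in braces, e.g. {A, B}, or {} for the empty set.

{}

Variables eligible for adjustment (non-descendants of Z, excluding Z and R): {H, J, L, W}.
Backdoor paths from Z to R:
  P1: Z <- L -> F <- H -> R
Each backdoor path contains an unconditioned collider, so every path is already blocked with the empty conditioning set:
  P1: blocked at collider F (neither it nor any descendant is in the conditioning set).
The empty set is therefore the unique smallest valid set.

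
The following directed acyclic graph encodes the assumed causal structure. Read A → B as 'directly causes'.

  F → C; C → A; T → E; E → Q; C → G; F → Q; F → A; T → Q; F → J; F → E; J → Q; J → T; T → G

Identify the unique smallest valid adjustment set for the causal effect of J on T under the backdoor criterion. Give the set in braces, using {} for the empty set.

{}

Variables eligible for adjustment (non-descendants of J, excluding J and T): {A, C, F}.
Backdoor paths from J to T:
  P1: J <- F -> C -> G <- T
  P2: J <- F -> A <- C -> G <- T
  P3: J <- F -> E <- T
  P4: J <- F -> E -> Q <- T
  P5: J <- F -> Q <- T
  P6: J <- F -> Q <- E <- T
Each backdoor path contains an unconditioned collider, so every path is already blocked with the empty conditioning set:
  P1: blocked at collider G (neither it nor any descendant is in the conditioning set).
  P2: blocked at collider A (neither it nor any descendant is in the conditioning set).
  P3: blocked at collider E (neither it nor any descendant is in the conditioning set).
  P4: blocked at collider Q (neither it nor any descendant is in the conditioning set).
  P5: blocked at collider Q (neither it nor any descendant is in the conditioning set).
  P6: blocked at collider Q (neither it nor any descendant is in the conditioning set).
The empty set is therefore the unique smallest valid set.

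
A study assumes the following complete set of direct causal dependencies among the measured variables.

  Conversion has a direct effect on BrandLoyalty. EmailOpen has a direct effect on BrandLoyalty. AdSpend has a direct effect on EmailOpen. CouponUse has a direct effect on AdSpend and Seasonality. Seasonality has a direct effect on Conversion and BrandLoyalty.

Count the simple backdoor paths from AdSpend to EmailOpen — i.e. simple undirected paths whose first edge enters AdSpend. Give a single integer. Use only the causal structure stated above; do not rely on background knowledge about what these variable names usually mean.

2

A backdoor path from AdSpend to EmailOpen is any simple undirected path whose first edge points into AdSpend (i.e. leaves AdSpend via a parent).
Parents of AdSpend: {CouponUse}.
Enumerating:
  P1: AdSpend <- CouponUse -> Seasonality -> Conversion -> BrandLoyalty <- EmailOpen
  P2: AdSpend <- CouponUse -> Seasonality -> BrandLoyalty <- EmailOpen
That exhausts the simple backdoor paths. Count: 2.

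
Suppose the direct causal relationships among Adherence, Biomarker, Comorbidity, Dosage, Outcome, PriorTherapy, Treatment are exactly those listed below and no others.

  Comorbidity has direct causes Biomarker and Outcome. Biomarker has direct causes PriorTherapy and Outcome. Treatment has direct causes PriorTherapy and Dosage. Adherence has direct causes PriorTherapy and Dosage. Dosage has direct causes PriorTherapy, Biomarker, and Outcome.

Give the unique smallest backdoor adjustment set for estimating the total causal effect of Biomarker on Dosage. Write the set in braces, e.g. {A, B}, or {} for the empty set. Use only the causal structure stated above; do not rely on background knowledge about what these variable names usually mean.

Variables eligible for adjustment (non-descendants of Biomarker, excluding Biomarker and Dosage): {Outcome, PriorTherapy}.
Backdoor paths from Biomarker to Dosage:
  P1: Biomarker <- PriorTherapy -> Dosage
  P2: Biomarker <- PriorTherapy -> Adherence <- Dosage
  P3: Biomarker <- PriorTherapy -> Treatment <- Dosage
  P4: Biomarker <- Outcome -> Dosage
The empty set is not sufficient: P1 (Biomarker <- PriorTherapy -> Dosage) has no collider blocking it and no conditioned non-collider, so it is open.
Try {Outcome, PriorTherapy}:
  P1: blocked at fork node PriorTherapy ∈ conditioning set.
  P2: blocked at fork node PriorTherapy ∈ conditioning set.
  P3: blocked at fork node PriorTherapy ∈ conditioning set.
  P4: blocked at fork node Outcome ∈ conditioning set.
{Outcome, PriorTherapy} contains no descendant of Biomarker and blocks every backdoor path.
Every element of {Outcome, PriorTherapy} is needed (dropping Outcome leaves P4 open; dropping PriorTherapy leaves P1 open), so no proper subset is valid.
Among all size-2 subsets of the eligible variables, only {Outcome, PriorTherapy} blocks every backdoor path, so it is the unique smallest valid adjustment set.

{Outcome, PriorTherapy}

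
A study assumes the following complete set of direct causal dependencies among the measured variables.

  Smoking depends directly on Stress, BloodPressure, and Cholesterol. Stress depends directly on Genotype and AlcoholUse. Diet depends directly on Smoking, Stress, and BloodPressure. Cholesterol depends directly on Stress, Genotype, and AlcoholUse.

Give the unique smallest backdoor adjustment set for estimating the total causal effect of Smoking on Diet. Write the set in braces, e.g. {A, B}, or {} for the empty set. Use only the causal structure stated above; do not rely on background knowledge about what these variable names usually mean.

{BloodPressure, Stress}

Variables eligible for adjustment (non-descendants of Smoking, excluding Smoking and Diet): {AlcoholUse, BloodPressure, Cholesterol, Genotype, Stress}.
Backdoor paths from Smoking to Diet:
  P1: Smoking <- BloodPressure -> Diet
  P2: Smoking <- Stress -> Diet
  P3: Smoking <- Cholesterol <- AlcoholUse -> Stress -> Diet
  P4: Smoking <- Cholesterol <- Genotype -> Stress -> Diet
  P5: Smoking <- Cholesterol <- Stress -> Diet
The empty set is not sufficient: P1 (Smoking <- BloodPressure -> Diet) has no collider blocking it and no conditioned non-collider, so it is open.
Try {BloodPressure, Stress}:
  P1: blocked at fork node BloodPressure ∈ conditioning set.
  P2: blocked at fork node Stress ∈ conditioning set.
  P3: blocked at chain node Stress ∈ conditioning set.
  P4: blocked at chain node Stress ∈ conditioning set.
  P5: blocked at fork node Stress ∈ conditioning set.
{BloodPressure, Stress} contains no descendant of Smoking and blocks every backdoor path.
Every element of {BloodPressure, Stress} is needed (dropping BloodPressure leaves P1 open; dropping Stress leaves P2 open), so no proper subset is valid.
Among all size-2 subsets of the eligible variables, only {BloodPressure, Stress} blocks every backdoor path, so it is the unique smallest valid adjustment set.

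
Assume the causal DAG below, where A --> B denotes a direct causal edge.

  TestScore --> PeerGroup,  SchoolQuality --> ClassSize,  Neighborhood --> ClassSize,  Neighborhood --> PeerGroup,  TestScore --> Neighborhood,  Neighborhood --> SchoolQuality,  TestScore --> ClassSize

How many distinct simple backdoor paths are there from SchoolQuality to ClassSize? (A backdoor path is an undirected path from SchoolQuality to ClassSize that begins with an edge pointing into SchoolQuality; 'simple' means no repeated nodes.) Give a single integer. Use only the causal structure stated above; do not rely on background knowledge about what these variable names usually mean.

A backdoor path from SchoolQuality to ClassSize is any simple undirected path whose first edge points into SchoolQuality (i.e. leaves SchoolQuality via a parent).
Parents of SchoolQuality: {Neighborhood}.
Enumerating:
  P1: SchoolQuality <- Neighborhood <- TestScore -> ClassSize
  P2: SchoolQuality <- Neighborhood -> PeerGroup <- TestScore -> ClassSize
  P3: SchoolQuality <- Neighborhood -> ClassSize
That exhausts the simple backdoor paths. Count: 3.

3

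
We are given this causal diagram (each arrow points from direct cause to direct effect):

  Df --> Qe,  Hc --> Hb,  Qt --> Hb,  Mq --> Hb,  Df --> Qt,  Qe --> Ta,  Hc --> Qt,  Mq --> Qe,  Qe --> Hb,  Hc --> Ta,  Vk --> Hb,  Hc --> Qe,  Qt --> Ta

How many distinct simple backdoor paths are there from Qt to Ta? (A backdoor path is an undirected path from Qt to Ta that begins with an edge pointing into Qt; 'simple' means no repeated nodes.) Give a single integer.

A backdoor path from Qt to Ta is any simple undirected path whose first edge points into Qt (i.e. leaves Qt via a parent).
Parents of Qt: {Df, Hc}.
Enumerating:
  P1: Qt <- Df -> Qe <- Mq -> Hb <- Hc -> Ta
  P2: Qt <- Df -> Qe <- Hc -> Ta
  P3: Qt <- Df -> Qe -> Hb <- Hc -> Ta
  P4: Qt <- Df -> Qe -> Ta
  P5: Qt <- Hc -> Qe -> Ta
  P6: Qt <- Hc -> Hb <- Mq -> Qe -> Ta
  P7: Qt <- Hc -> Hb <- Qe -> Ta
  P8: Qt <- Hc -> Ta
That exhausts the simple backdoor paths. Count: 8.

8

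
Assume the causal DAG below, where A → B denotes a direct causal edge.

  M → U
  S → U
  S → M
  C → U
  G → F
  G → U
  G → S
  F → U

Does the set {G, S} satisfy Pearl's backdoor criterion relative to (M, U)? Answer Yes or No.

Yes

Backdoor paths from M to U (paths whose first edge points into M):
  P1: M <- S <- G -> F -> U
  P2: M <- S <- G -> U
  P3: M <- S -> U
Condition 1 (no descendant of M in the set): holds — descendants of M are {U}; none are in {G, S}.
Condition 2 (every backdoor path blocked by {G, S}):
  P1: blocked at chain node S ∈ conditioning set.
  P2: blocked at chain node S ∈ conditioning set.
  P3: blocked at fork node S ∈ conditioning set.
{G, S} satisfies the backdoor criterion.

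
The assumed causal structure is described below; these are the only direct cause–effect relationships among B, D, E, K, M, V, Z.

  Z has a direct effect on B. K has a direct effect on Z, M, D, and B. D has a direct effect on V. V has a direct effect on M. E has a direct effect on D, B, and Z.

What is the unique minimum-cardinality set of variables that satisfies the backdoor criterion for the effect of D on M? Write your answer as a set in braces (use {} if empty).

Variables eligible for adjustment (non-descendants of D, excluding D and M): {B, E, K, Z}.
Backdoor paths from D to M:
  P1: D <- K -> M
  P2: D <- E -> Z <- K -> M
  P3: D <- E -> Z -> B <- K -> M
  P4: D <- E -> B <- K -> M
  P5: D <- E -> B <- Z <- K -> M
The empty set is not sufficient: P1 (D <- K -> M) has no collider blocking it and no conditioned non-collider, so it is open.
Try {K}:
  P1: blocked at fork node K ∈ conditioning set.
  P2: blocked at collider Z (neither it nor any descendant is in the conditioning set).
  P3: blocked at collider B (neither it nor any descendant is in the conditioning set).
  P4: blocked at collider B (neither it nor any descendant is in the conditioning set).
  P5: blocked at collider B (neither it nor any descendant is in the conditioning set).
{K} contains no descendant of D and blocks every backdoor path.
No other singleton works — e.g. {E} leaves P1 open — so {K} is the unique smallest valid adjustment set.

{K}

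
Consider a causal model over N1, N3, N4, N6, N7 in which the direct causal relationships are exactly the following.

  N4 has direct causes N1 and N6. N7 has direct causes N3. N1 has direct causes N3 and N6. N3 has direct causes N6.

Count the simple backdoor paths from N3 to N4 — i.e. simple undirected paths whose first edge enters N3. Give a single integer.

A backdoor path from N3 to N4 is any simple undirected path whose first edge points into N3 (i.e. leaves N3 via a parent).
Parents of N3: {N6}.
Enumerating:
  P1: N3 <- N6 -> N1 -> N4
  P2: N3 <- N6 -> N4
That exhausts the simple backdoor paths. Count: 2.

2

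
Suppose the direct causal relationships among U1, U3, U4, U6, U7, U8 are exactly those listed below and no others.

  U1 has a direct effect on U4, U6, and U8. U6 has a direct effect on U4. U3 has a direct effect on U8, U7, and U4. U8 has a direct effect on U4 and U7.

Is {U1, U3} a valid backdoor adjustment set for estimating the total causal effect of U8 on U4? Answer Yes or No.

Backdoor paths from U8 to U4 (paths whose first edge points into U8):
  P1: U8 <- U3 -> U4
  P2: U8 <- U1 -> U6 -> U4
  P3: U8 <- U1 -> U4
Condition 1 (no descendant of U8 in the set): holds — descendants of U8 are {U4, U7}; none are in {U1, U3}.
Condition 2 (every backdoor path blocked by {U1, U3}):
  P1: blocked at fork node U3 ∈ conditioning set.
  P2: blocked at fork node U1 ∈ conditioning set.
  P3: blocked at fork node U1 ∈ conditioning set.
{U1, U3} satisfies the backdoor criterion.

Yes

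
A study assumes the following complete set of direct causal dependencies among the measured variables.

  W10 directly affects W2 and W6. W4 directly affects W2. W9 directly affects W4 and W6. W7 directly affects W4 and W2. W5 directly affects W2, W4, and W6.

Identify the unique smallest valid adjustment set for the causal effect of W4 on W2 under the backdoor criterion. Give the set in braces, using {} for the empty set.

{W5, W7}

Variables eligible for adjustment (non-descendants of W4, excluding W4 and W2): {W10, W5, W6, W7, W9}.
Backdoor paths from W4 to W2:
  P1: W4 <- W5 -> W6 <- W10 -> W2
  P2: W4 <- W5 -> W2
  P3: W4 <- W7 -> W2
  P4: W4 <- W9 -> W6 <- W5 -> W2
  P5: W4 <- W9 -> W6 <- W10 -> W2
The empty set is not sufficient: P2 (W4 <- W5 -> W2) has no collider blocking it and no conditioned non-collider, so it is open.
Try {W5, W7}:
  P1: blocked at fork node W5 ∈ conditioning set.
  P2: blocked at fork node W5 ∈ conditioning set.
  P3: blocked at fork node W7 ∈ conditioning set.
  P4: blocked at collider W6 (neither it nor any descendant is in the conditioning set).
  P5: blocked at collider W6 (neither it nor any descendant is in the conditioning set).
{W5, W7} contains no descendant of W4 and blocks every backdoor path.
Every element of {W5, W7} is needed (dropping W5 leaves P2 open; dropping W7 leaves P3 open), so no proper subset is valid.
Among all size-2 subsets of the eligible variables, only {W5, W7} blocks every backdoor path, so it is the unique smallest valid adjustment set.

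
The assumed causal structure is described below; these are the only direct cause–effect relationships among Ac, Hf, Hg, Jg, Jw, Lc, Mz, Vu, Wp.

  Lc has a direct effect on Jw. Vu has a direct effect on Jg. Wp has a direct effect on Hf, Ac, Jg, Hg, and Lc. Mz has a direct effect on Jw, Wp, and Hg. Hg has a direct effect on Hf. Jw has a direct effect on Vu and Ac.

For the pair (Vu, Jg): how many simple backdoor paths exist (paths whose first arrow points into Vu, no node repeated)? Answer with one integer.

A backdoor path from Vu to Jg is any simple undirected path whose first edge points into Vu (i.e. leaves Vu via a parent).
Parents of Vu: {Jw}.
Enumerating:
  P1: Vu <- Jw <- Mz -> Wp -> Jg
  P2: Vu <- Jw <- Mz -> Hg <- Wp -> Jg
  P3: Vu <- Jw <- Mz -> Hg -> Hf <- Wp -> Jg
  P4: Vu <- Jw <- Lc <- Wp -> Jg
  P5: Vu <- Jw -> Ac <- Wp -> Jg
That exhausts the simple backdoor paths. Count: 5.

5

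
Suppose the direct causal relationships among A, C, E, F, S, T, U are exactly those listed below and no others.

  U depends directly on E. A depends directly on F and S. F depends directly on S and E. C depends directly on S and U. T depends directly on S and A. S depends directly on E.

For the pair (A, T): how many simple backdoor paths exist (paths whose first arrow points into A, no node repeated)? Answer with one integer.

4

A backdoor path from A to T is any simple undirected path whose first edge points into A (i.e. leaves A via a parent).
Parents of A: {F, S}.
Enumerating:
  P1: A <- S -> T
  P2: A <- F <- E -> U -> C <- S -> T
  P3: A <- F <- E -> S -> T
  P4: A <- F <- S -> T
That exhausts the simple backdoor paths. Count: 4.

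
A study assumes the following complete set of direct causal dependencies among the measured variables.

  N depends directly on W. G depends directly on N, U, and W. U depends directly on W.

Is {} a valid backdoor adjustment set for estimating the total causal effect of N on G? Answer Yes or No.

No

Backdoor paths from N to G (paths whose first edge points into N):
  P1: N <- W -> U -> G
  P2: N <- W -> G
Condition 1 (no descendant of N in the set): holds — descendants of N are {G}; none are in {}.
Condition 2 (every backdoor path blocked by {}):
  P1: open — no interior node is in the conditioning set.
  P2: open — no interior node is in the conditioning set.
{} does not satisfy the backdoor criterion.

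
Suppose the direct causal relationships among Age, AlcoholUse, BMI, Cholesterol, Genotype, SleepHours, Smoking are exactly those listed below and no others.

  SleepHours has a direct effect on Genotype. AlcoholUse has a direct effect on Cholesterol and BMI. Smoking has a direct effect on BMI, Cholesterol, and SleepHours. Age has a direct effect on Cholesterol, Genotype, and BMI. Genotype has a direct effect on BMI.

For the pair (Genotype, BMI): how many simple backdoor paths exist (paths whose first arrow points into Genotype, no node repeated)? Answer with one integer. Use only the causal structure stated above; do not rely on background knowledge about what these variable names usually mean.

A backdoor path from Genotype to BMI is any simple undirected path whose first edge points into Genotype (i.e. leaves Genotype via a parent).
Parents of Genotype: {Age, SleepHours}.
Enumerating:
  P1: Genotype <- Age -> BMI
  P2: Genotype <- Age -> Cholesterol <- AlcoholUse -> BMI
  P3: Genotype <- Age -> Cholesterol <- Smoking -> BMI
  P4: Genotype <- SleepHours <- Smoking -> BMI
  P5: Genotype <- SleepHours <- Smoking -> Cholesterol <- Age -> BMI
  P6: Genotype <- SleepHours <- Smoking -> Cholesterol <- AlcoholUse -> BMI
That exhausts the simple backdoor paths. Count: 6.

6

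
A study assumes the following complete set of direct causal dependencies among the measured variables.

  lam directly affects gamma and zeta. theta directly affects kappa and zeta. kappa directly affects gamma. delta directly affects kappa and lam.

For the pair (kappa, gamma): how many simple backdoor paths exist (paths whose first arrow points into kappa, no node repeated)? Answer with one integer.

A backdoor path from kappa to gamma is any simple undirected path whose first edge points into kappa (i.e. leaves kappa via a parent).
Parents of kappa: {delta, theta}.
Enumerating:
  P1: kappa <- delta -> lam -> gamma
  P2: kappa <- theta -> zeta <- lam -> gamma
That exhausts the simple backdoor paths. Count: 2.

2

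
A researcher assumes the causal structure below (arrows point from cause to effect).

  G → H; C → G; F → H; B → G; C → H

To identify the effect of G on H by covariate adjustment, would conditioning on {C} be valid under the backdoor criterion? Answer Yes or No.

Backdoor paths from G to H (paths whose first edge points into G):
  P1: G <- C -> H
Condition 1 (no descendant of G in the set): holds — descendants of G are {H}; none are in {C}.
Condition 2 (every backdoor path blocked by {C}):
  P1: blocked at fork node C ∈ conditioning set.
{C} satisfies the backdoor criterion.

Yes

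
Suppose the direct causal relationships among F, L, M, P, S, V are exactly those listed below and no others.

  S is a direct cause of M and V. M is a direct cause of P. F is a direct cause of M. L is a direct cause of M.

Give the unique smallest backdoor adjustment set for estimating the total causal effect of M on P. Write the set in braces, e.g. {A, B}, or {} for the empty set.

Variables eligible for adjustment (non-descendants of M, excluding M and P): {F, L, S, V}.
Backdoor paths from M to P:
  (none)
With no backdoor paths the empty set already satisfies the criterion, and it is trivially minimal.

{}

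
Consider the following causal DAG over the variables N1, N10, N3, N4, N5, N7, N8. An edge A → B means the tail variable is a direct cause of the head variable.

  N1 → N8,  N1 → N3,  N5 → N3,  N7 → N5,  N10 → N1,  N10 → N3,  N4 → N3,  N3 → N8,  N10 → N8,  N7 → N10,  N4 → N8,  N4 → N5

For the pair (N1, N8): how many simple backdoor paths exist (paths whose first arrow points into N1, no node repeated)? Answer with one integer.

A backdoor path from N1 to N8 is any simple undirected path whose first edge points into N1 (i.e. leaves N1 via a parent).
Parents of N1: {N10}.
Enumerating:
  P1: N1 <- N10 <- N7 -> N5 <- N4 -> N3 -> N8
  P2: N1 <- N10 <- N7 -> N5 <- N4 -> N8
  P3: N1 <- N10 <- N7 -> N5 -> N3 <- N4 -> N8
  P4: N1 <- N10 <- N7 -> N5 -> N3 -> N8
  P5: N1 <- N10 -> N3 <- N4 -> N8
  P6: N1 <- N10 -> N3 <- N5 <- N4 -> N8
  P7: N1 <- N10 -> N3 -> N8
  P8: N1 <- N10 -> N8
That exhausts the simple backdoor paths. Count: 8.

8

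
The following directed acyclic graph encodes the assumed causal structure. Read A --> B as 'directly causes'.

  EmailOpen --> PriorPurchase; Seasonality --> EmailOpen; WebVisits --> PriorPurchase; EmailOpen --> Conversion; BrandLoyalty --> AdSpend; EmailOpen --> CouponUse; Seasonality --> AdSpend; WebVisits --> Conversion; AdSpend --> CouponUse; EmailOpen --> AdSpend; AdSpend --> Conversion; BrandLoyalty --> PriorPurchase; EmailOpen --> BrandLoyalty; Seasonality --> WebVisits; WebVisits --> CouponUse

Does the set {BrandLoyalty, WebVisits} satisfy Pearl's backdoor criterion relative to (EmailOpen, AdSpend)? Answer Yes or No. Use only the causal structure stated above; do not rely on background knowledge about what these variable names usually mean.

Backdoor paths from EmailOpen to AdSpend (paths whose first edge points into EmailOpen):
  P1: EmailOpen <- Seasonality -> WebVisits -> CouponUse <- AdSpend
  P2: EmailOpen <- Seasonality -> WebVisits -> Conversion <- AdSpend
  P3: EmailOpen <- Seasonality -> WebVisits -> PriorPurchase <- BrandLoyalty -> AdSpend
  P4: EmailOpen <- Seasonality -> AdSpend
Condition 1 (no descendant of EmailOpen in the set): FAILS — BrandLoyalty is a descendant of EmailOpen.
Condition 2 (every backdoor path blocked by {BrandLoyalty, WebVisits}):
  P1: blocked at chain node WebVisits ∈ conditioning set.
  P2: blocked at chain node WebVisits ∈ conditioning set.
  P3: blocked at chain node WebVisits ∈ conditioning set.
  P4: open — no interior node is in the conditioning set.
{BrandLoyalty, WebVisits} does not satisfy the backdoor criterion.

No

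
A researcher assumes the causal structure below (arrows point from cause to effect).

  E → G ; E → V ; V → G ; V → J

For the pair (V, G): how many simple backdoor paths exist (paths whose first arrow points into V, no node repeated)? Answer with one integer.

1

A backdoor path from V to G is any simple undirected path whose first edge points into V (i.e. leaves V via a parent).
Parents of V: {E}.
Enumerating:
  P1: V <- E -> G
That exhausts the simple backdoor paths. Count: 1.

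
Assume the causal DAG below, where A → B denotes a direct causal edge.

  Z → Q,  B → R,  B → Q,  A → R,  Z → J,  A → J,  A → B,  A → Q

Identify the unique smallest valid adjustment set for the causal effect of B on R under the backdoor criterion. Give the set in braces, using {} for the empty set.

{A}

Variables eligible for adjustment (non-descendants of B, excluding B and R): {A, J, Z}.
Backdoor paths from B to R:
  P1: B <- A -> R
The empty set is not sufficient: P1 (B <- A -> R) has no collider blocking it and no conditioned non-collider, so it is open.
Try {A}:
  P1: blocked at fork node A ∈ conditioning set.
{A} contains no descendant of B and blocks every backdoor path.
No other singleton works — e.g. {Z} leaves P1 open — so {A} is the unique smallest valid adjustment set.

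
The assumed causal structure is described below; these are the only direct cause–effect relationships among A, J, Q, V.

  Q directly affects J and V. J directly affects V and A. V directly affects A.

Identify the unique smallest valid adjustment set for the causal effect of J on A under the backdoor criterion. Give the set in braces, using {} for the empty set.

{Q}

Variables eligible for adjustment (non-descendants of J, excluding J and A): {Q}.
Backdoor paths from J to A:
  P1: J <- Q -> V -> A
The empty set is not sufficient: P1 (J <- Q -> V -> A) has no collider blocking it and no conditioned non-collider, so it is open.
Try {Q}:
  P1: blocked at fork node Q ∈ conditioning set.
{Q} contains no descendant of J and blocks every backdoor path.
{Q} is the unique smallest valid adjustment set.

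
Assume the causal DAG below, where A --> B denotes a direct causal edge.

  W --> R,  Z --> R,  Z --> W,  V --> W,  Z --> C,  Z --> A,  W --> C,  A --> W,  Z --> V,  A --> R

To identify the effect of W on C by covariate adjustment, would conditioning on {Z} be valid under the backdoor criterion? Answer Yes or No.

Backdoor paths from W to C (paths whose first edge points into W):
  P1: W <- Z -> C
  P2: W <- A <- Z -> C
  P3: W <- A -> R <- Z -> C
  P4: W <- V <- Z -> C
Condition 1 (no descendant of W in the set): holds — descendants of W are {C, R}; none are in {Z}.
Condition 2 (every backdoor path blocked by {Z}):
  P1: blocked at fork node Z ∈ conditioning set.
  P2: blocked at fork node Z ∈ conditioning set.
  P3: blocked at collider R (neither it nor any descendant is in the conditioning set).
  P4: blocked at fork node Z ∈ conditioning set.
{Z} satisfies the backdoor criterion.

Yes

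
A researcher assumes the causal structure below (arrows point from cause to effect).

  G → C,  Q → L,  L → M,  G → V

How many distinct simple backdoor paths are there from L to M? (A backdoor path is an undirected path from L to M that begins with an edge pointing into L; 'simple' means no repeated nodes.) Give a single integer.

A backdoor path from L to M is any simple undirected path whose first edge points into L (i.e. leaves L via a parent).
Parents of L: {Q}.
No simple path from any parent of L reaches M without revisiting L, so there are no backdoor paths.

0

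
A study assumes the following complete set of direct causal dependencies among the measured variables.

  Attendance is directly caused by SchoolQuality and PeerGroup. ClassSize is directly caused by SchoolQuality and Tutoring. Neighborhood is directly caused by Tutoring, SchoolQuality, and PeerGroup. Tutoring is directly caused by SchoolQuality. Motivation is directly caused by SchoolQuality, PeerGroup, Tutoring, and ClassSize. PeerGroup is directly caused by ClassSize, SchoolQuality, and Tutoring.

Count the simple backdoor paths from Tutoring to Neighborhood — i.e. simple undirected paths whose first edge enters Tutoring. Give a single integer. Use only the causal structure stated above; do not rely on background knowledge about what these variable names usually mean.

7

A backdoor path from Tutoring to Neighborhood is any simple undirected path whose first edge points into Tutoring (i.e. leaves Tutoring via a parent).
Parents of Tutoring: {SchoolQuality}.
Enumerating:
  P1: Tutoring <- SchoolQuality -> ClassSize -> PeerGroup -> Neighborhood
  P2: Tutoring <- SchoolQuality -> ClassSize -> Motivation <- PeerGroup -> Neighborhood
  P3: Tutoring <- SchoolQuality -> PeerGroup -> Neighborhood
  P4: Tutoring <- SchoolQuality -> Attendance <- PeerGroup -> Neighborhood
  P5: Tutoring <- SchoolQuality -> Motivation <- ClassSize -> PeerGroup -> Neighborhood
  P6: Tutoring <- SchoolQuality -> Motivation <- PeerGroup -> Neighborhood
  P7: Tutoring <- SchoolQuality -> Neighborhood
That exhausts the simple backdoor paths. Count: 7.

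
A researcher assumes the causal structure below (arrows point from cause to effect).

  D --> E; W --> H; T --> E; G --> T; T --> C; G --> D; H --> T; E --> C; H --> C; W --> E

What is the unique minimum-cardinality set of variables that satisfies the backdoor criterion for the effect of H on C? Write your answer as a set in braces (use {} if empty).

{W}

Variables eligible for adjustment (non-descendants of H, excluding H and C): {D, G, W}.
Backdoor paths from H to C:
  P1: H <- W -> E <- T -> C
  P2: H <- W -> E <- D <- G -> T -> C
  P3: H <- W -> E -> C
The empty set is not sufficient: P3 (H <- W -> E -> C) has no collider blocking it and no conditioned non-collider, so it is open.
Try {W}:
  P1: blocked at fork node W ∈ conditioning set.
  P2: blocked at fork node W ∈ conditioning set.
  P3: blocked at fork node W ∈ conditioning set.
{W} contains no descendant of H and blocks every backdoor path.
No other singleton works — e.g. {G} leaves P3 open — so {W} is the unique smallest valid adjustment set.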